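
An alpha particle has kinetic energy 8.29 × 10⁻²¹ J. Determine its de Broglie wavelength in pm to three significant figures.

λ = 63.1 pm

p = √(2mKE) = √(2 × 6.645 × 10⁻²⁷ × 8.290 × 10⁻²¹) = 1.050 × 10⁻²³ kg·m/s.
λ = h/p = 6.626 × 10⁻³⁴ / 1.050 × 10⁻²³ = 6.31 × 10⁻¹¹ m = 63.1 pm.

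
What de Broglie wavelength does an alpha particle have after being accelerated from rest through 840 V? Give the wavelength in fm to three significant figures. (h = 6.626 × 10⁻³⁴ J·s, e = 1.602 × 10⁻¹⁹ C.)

λ = 350 fm

KE = 2eV = 2 × 1.602 × 10⁻¹⁹ × 840.0 = 2.691 × 10⁻¹⁶ J.
p = √(2mKE) = √(2 × 6.645 × 10⁻²⁷ × 2.691 × 10⁻¹⁶) = 1.891 × 10⁻²¹ kg·m/s.
λ = h/p = 6.626 × 10⁻³⁴ / 1.891 × 10⁻²¹ = 3.50 × 10⁻¹³ m = 350 fm.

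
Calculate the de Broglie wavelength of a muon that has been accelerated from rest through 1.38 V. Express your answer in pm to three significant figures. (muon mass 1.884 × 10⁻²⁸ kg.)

KE = eV = 1.602 × 10⁻¹⁹ × 1.380 = 2.211 × 10⁻¹⁹ J.
p = √(2mKE) = √(2 × 1.884 × 10⁻²⁸ × 2.211 × 10⁻¹⁹) = 9.127 × 10⁻²⁴ kg·m/s.
λ = h/p = 6.626 × 10⁻³⁴ / 9.127 × 10⁻²⁴ = 7.26 × 10⁻¹¹ m = 72.6 pm.

λ = 72.6 pm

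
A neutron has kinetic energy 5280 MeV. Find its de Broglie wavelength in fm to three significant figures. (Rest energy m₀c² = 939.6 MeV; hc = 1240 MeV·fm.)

λ = 0.202 fm

Total energy E = KE + m₀c² = 5280 + 939.6 = 6219.6 MeV.
(pc)² = E² − (m₀c²)² = (6219.6)² − (939.6)² = 3.780 × 10⁷ MeV², so pc = 6148 MeV.
λ = hc/(pc) = 1240 MeV·fm / 6148 MeV = 0.202 fm.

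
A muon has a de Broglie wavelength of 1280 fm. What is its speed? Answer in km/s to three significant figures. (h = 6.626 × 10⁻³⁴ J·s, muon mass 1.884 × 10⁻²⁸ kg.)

p = h/λ = 6.626 × 10⁻³⁴ / 1.280 × 10⁻¹² = 5.177 × 10⁻²² kg·m/s.
v = p/m = 5.177 × 10⁻²² / 1.884 × 10⁻²⁸ = 2.75 × 10⁶ m/s = 2750 km/s.

v = 2750 km/s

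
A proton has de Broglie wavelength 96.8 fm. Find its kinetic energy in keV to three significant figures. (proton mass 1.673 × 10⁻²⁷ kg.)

KE = 87.4 keV

p = h/λ = 6.626 × 10⁻³⁴ / 9.680 × 10⁻¹⁴ = 6.845 × 10⁻²¹ kg·m/s.
KE = p²/(2m) = (6.845 × 10⁻²¹)² / (2 × 1.673 × 10⁻²⁷) = 1.400 × 10⁻¹⁴ J = 87.4 keV.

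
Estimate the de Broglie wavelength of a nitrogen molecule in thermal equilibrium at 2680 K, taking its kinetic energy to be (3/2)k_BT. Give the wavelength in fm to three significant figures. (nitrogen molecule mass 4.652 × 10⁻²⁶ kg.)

KE = (3/2)k_BT = 1.5 × 1.381 × 10⁻²³ × 2680 = 5.552 × 10⁻²⁰ J.
p = √(2mKE) = √(2 × 4.652 × 10⁻²⁶ × 5.552 × 10⁻²⁰) = 7.187 × 10⁻²³ kg·m/s.
λ = h/p = 9.22 × 10⁻¹² m = 9220 fm.

λ = 9220 fm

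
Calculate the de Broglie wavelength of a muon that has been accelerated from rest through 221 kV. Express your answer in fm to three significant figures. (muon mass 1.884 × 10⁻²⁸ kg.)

KE = eV = 1.602 × 10⁻¹⁹ × 2.210 × 10⁵ = 3.540 × 10⁻¹⁴ J.
p = √(2mKE) = √(2 × 1.884 × 10⁻²⁸ × 3.540 × 10⁻¹⁴) = 3.652 × 10⁻²¹ kg·m/s.
λ = h/p = 6.626 × 10⁻³⁴ / 3.652 × 10⁻²¹ = 1.81 × 10⁻¹³ m = 181 fm.

λ = 181 fm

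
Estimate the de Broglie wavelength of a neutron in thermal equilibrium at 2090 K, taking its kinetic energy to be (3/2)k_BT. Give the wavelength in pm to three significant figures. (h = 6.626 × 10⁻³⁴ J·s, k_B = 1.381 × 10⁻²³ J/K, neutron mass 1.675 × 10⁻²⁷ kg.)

λ = 55.0 pm

KE = (3/2)k_BT = 1.5 × 1.381 × 10⁻²³ × 2090 = 4.329 × 10⁻²⁰ J.
p = √(2mKE) = √(2 × 1.675 × 10⁻²⁷ × 4.329 × 10⁻²⁰) = 1.204 × 10⁻²³ kg·m/s.
λ = h/p = 5.50 × 10⁻¹¹ m = 55.0 pm.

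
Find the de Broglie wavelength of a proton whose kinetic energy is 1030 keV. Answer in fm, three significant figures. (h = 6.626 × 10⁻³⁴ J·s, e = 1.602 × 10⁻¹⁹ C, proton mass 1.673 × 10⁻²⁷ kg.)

KE = 1030 keV = 1.650 × 10⁻¹³ J.
p = √(2mKE) = √(2 × 1.673 × 10⁻²⁷ × 1.650 × 10⁻¹³) = 2.350 × 10⁻²⁰ kg·m/s.
λ = h/p = 6.626 × 10⁻³⁴ / 2.350 × 10⁻²⁰ = 2.82 × 10⁻¹⁴ m = 28.2 fm.

λ = 28.2 fm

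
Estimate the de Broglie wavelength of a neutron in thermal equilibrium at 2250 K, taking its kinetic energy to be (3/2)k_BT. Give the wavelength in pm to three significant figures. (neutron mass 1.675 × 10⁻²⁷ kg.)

λ = 53.0 pm

KE = (3/2)k_BT = 1.5 × 1.381 × 10⁻²³ × 2250 = 4.661 × 10⁻²⁰ J.
p = √(2mKE) = √(2 × 1.675 × 10⁻²⁷ × 4.661 × 10⁻²⁰) = 1.250 × 10⁻²³ kg·m/s.
λ = h/p = 5.30 × 10⁻¹¹ m = 53.0 pm.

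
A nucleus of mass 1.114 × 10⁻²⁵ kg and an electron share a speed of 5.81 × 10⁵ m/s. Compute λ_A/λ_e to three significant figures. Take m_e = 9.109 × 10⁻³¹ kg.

λ_A/λ_e = 8.18 × 10⁻⁶

At fixed v, p = mv so λ = h/(mv) ∝ 1/m.
λ_A/λ_e = m_e/m_A = 9.109 × 10⁻³¹/1.114 × 10⁻²⁵ = 8.18 × 10⁻⁶.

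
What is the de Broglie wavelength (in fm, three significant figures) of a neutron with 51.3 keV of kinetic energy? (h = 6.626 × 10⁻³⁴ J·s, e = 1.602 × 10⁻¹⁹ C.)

λ = 126 fm

KE = 51.3 keV = 8.218 × 10⁻¹⁵ J.
p = √(2mKE) = √(2 × 1.675 × 10⁻²⁷ × 8.218 × 10⁻¹⁵) = 5.247 × 10⁻²¹ kg·m/s.
λ = h/p = 6.626 × 10⁻³⁴ / 5.247 × 10⁻²¹ = 1.26 × 10⁻¹³ m = 126 fm.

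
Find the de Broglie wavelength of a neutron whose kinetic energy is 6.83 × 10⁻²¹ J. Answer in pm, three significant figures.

p = √(2mKE) = √(2 × 1.675 × 10⁻²⁷ × 6.830 × 10⁻²¹) = 4.783 × 10⁻²⁴ kg·m/s.
λ = h/p = 6.626 × 10⁻³⁴ / 4.783 × 10⁻²⁴ = 1.39 × 10⁻¹⁰ m = 139 pm.

λ = 139 pm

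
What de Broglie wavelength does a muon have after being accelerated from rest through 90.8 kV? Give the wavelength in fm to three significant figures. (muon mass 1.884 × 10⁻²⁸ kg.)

KE = eV = 1.602 × 10⁻¹⁹ × 9.080 × 10⁴ = 1.455 × 10⁻¹⁴ J.
p = √(2mKE) = √(2 × 1.884 × 10⁻²⁸ × 1.455 × 10⁻¹⁴) = 2.341 × 10⁻²¹ kg·m/s.
λ = h/p = 6.626 × 10⁻³⁴ / 2.341 × 10⁻²¹ = 2.83 × 10⁻¹³ m = 283 fm.

λ = 283 fm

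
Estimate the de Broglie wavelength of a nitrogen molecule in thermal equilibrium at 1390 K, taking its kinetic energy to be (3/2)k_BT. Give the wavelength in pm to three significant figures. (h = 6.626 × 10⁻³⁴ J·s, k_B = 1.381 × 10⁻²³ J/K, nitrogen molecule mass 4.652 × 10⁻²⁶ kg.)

λ = 12.8 pm

KE = (3/2)k_BT = 1.5 × 1.381 × 10⁻²³ × 1390 = 2.879 × 10⁻²⁰ J.
p = √(2mKE) = √(2 × 4.652 × 10⁻²⁶ × 2.879 × 10⁻²⁰) = 5.176 × 10⁻²³ kg·m/s.
λ = h/p = 1.28 × 10⁻¹¹ m = 12.8 pm.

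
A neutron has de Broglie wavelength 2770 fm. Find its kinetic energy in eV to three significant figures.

KE = 107 eV

p = h/λ = 6.626 × 10⁻³⁴ / 2.770 × 10⁻¹² = 2.392 × 10⁻²² kg·m/s.
KE = p²/(2m) = (2.392 × 10⁻²²)² / (2 × 1.675 × 10⁻²⁷) = 1.708 × 10⁻¹⁷ J = 107 eV.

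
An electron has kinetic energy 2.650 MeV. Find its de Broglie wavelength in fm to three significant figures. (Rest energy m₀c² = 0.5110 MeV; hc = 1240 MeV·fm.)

λ = 398 fm

Total energy E = KE + m₀c² = 2.650 + 0.5110 = 3.1610 MeV.
(pc)² = E² − (m₀c²)² = (3.1610)² − (0.5110)² = 9.731 MeV², so pc = 3.119 MeV.
λ = hc/(pc) = 1240 MeV·fm / 3.119 MeV = 398 fm.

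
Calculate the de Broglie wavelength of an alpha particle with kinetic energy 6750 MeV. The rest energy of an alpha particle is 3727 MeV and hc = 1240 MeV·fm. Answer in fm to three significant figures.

Total energy E = KE + m₀c² = 6750 + 3727 = 10477 MeV.
(pc)² = E² − (m₀c²)² = (10477)² − (3727)² = 9.588 × 10⁷ MeV², so pc = 9792 MeV.
λ = hc/(pc) = 1240 MeV·fm / 9792 MeV = 0.127 fm.

λ = 0.127 fm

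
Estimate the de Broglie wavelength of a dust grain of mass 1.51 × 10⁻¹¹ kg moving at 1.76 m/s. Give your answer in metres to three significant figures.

p = mv = 1.51 × 10⁻¹¹ × 1.76 = 2.658 × 10⁻¹¹ kg·m/s.
λ = h/p = 6.626 × 10⁻³⁴ / 2.658 × 10⁻¹¹ = 2.49 × 10⁻²³ m.

λ = 2.49 × 10⁻²³ m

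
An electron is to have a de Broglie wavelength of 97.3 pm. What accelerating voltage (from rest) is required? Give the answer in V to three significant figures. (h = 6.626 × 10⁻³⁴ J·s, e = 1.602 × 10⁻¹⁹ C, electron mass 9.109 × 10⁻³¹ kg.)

p = h/λ = 6.626 × 10⁻³⁴ / 9.730 × 10⁻¹¹ = 6.810 × 10⁻²⁴ kg·m/s.
KE = p²/(2m) = 2.546 × 10⁻¹⁷ J.
V = KE/e = 2.546 × 10⁻¹⁷ / (1.602 × 10⁻¹⁹) = 159 V.

V = 159 V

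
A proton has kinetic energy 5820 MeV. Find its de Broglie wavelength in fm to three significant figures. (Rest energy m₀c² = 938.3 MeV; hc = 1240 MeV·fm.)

λ = 0.185 fm

Total energy E = KE + m₀c² = 5820 + 938.3 = 6758.3 MeV.
(pc)² = E² − (m₀c²)² = (6758.3)² − (938.3)² = 4.479 × 10⁷ MeV², so pc = 6693 MeV.
λ = hc/(pc) = 1240 MeV·fm / 6693 MeV = 0.185 fm.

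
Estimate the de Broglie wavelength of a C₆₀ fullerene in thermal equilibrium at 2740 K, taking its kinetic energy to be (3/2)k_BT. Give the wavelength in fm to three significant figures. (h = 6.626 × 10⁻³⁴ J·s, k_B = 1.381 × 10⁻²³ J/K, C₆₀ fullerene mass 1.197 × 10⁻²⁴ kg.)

λ = 1800 fm

KE = (3/2)k_BT = 1.5 × 1.381 × 10⁻²³ × 2740 = 5.676 × 10⁻²⁰ J.
p = √(2mKE) = √(2 × 1.197 × 10⁻²⁴ × 5.676 × 10⁻²⁰) = 3.686 × 10⁻²² kg·m/s.
λ = h/p = 1.80 × 10⁻¹² m = 1800 fm.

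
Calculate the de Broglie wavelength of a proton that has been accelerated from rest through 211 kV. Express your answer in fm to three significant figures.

λ = 62.3 fm

KE = eV = 1.602 × 10⁻¹⁹ × 2.110 × 10⁵ = 3.380 × 10⁻¹⁴ J.
p = √(2mKE) = √(2 × 1.673 × 10⁻²⁷ × 3.380 × 10⁻¹⁴) = 1.063 × 10⁻²⁰ kg·m/s.
λ = h/p = 6.626 × 10⁻³⁴ / 1.063 × 10⁻²⁰ = 6.23 × 10⁻¹⁴ m = 62.3 fm.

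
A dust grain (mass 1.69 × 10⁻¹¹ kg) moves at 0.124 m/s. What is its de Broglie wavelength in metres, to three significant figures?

λ = 3.16 × 10⁻²² m

p = mv = 1.69 × 10⁻¹¹ × 0.124 = 2.096 × 10⁻¹² kg·m/s.
λ = h/p = 6.626 × 10⁻³⁴ / 2.096 × 10⁻¹² = 3.16 × 10⁻²² m.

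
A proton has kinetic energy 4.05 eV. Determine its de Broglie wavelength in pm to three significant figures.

KE = 4.05 eV = 6.488 × 10⁻¹⁹ J.
p = √(2mKE) = √(2 × 1.673 × 10⁻²⁷ × 6.488 × 10⁻¹⁹) = 4.659 × 10⁻²³ kg·m/s.
λ = h/p = 6.626 × 10⁻³⁴ / 4.659 × 10⁻²³ = 1.42 × 10⁻¹¹ m = 14.2 pm.

λ = 14.2 pm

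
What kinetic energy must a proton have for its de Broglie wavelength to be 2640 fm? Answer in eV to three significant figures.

p = h/λ = 6.626 × 10⁻³⁴ / 2.640 × 10⁻¹² = 2.510 × 10⁻²² kg·m/s.
KE = p²/(2m) = (2.510 × 10⁻²²)² / (2 × 1.673 × 10⁻²⁷) = 1.883 × 10⁻¹⁷ J = 118 eV.

KE = 118 eV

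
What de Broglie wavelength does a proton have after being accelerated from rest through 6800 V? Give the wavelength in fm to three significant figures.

KE = eV = 1.602 × 10⁻¹⁹ × 6800 = 1.089 × 10⁻¹⁵ J.
p = √(2mKE) = √(2 × 1.673 × 10⁻²⁷ × 1.089 × 10⁻¹⁵) = 1.909 × 10⁻²¹ kg·m/s.
λ = h/p = 6.626 × 10⁻³⁴ / 1.909 × 10⁻²¹ = 3.47 × 10⁻¹³ m = 347 fm.

λ = 347 fm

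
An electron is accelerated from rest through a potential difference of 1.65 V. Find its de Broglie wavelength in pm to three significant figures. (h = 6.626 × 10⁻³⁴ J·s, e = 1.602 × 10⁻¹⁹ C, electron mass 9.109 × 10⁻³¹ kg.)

KE = eV = 1.602 × 10⁻¹⁹ × 1.650 = 2.643 × 10⁻¹⁹ J.
p = √(2mKE) = √(2 × 9.109 × 10⁻³¹ × 2.643 × 10⁻¹⁹) = 6.939 × 10⁻²⁵ kg·m/s.
λ = h/p = 6.626 × 10⁻³⁴ / 6.939 × 10⁻²⁵ = 9.55 × 10⁻¹⁰ m = 955 pm.

λ = 955 pm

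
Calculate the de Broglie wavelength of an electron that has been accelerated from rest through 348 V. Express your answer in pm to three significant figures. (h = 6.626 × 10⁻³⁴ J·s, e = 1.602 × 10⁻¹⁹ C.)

KE = eV = 1.602 × 10⁻¹⁹ × 348.0 = 5.575 × 10⁻¹⁷ J.
p = √(2mKE) = √(2 × 9.109 × 10⁻³¹ × 5.575 × 10⁻¹⁷) = 1.008 × 10⁻²³ kg·m/s.
λ = h/p = 6.626 × 10⁻³⁴ / 1.008 × 10⁻²³ = 6.57 × 10⁻¹¹ m = 65.7 pm.

λ = 65.7 pm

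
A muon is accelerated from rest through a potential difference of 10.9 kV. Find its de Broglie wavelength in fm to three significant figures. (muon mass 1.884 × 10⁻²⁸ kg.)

KE = eV = 1.602 × 10⁻¹⁹ × 1.090 × 10⁴ = 1.746 × 10⁻¹⁵ J.
p = √(2mKE) = √(2 × 1.884 × 10⁻²⁸ × 1.746 × 10⁻¹⁵) = 8.111 × 10⁻²² kg·m/s.
λ = h/p = 6.626 × 10⁻³⁴ / 8.111 × 10⁻²² = 8.17 × 10⁻¹³ m = 817 fm.

λ = 817 fm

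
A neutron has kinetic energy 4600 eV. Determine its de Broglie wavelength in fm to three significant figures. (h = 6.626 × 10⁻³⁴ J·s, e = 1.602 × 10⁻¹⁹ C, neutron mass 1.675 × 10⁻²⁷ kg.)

λ = 422 fm

KE = 4600 eV = 7.369 × 10⁻¹⁶ J.
p = √(2mKE) = √(2 × 1.675 × 10⁻²⁷ × 7.369 × 10⁻¹⁶) = 1.571 × 10⁻²¹ kg·m/s.
λ = h/p = 6.626 × 10⁻³⁴ / 1.571 × 10⁻²¹ = 4.22 × 10⁻¹³ m = 422 fm.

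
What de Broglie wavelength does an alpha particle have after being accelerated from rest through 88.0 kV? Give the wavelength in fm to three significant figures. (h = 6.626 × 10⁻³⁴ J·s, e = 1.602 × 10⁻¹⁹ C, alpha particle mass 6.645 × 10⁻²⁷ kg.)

λ = 34.2 fm

KE = 2eV = 2 × 1.602 × 10⁻¹⁹ × 8.800 × 10⁴ = 2.820 × 10⁻¹⁴ J.
p = √(2mKE) = √(2 × 6.645 × 10⁻²⁷ × 2.820 × 10⁻¹⁴) = 1.936 × 10⁻²⁰ kg·m/s.
λ = h/p = 6.626 × 10⁻³⁴ / 1.936 × 10⁻²⁰ = 3.42 × 10⁻¹⁴ m = 34.2 fm.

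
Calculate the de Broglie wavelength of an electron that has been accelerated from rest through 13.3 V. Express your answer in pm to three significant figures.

KE = eV = 1.602 × 10⁻¹⁹ × 13.30 = 2.131 × 10⁻¹⁸ J.
p = √(2mKE) = √(2 × 9.109 × 10⁻³¹ × 2.131 × 10⁻¹⁸) = 1.970 × 10⁻²⁴ kg·m/s.
λ = h/p = 6.626 × 10⁻³⁴ / 1.970 × 10⁻²⁴ = 3.36 × 10⁻¹⁰ m = 336 pm.

λ = 336 pm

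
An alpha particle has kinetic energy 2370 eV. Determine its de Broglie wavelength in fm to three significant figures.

λ = 295 fm

KE = 2370 eV = 3.797 × 10⁻¹⁶ J.
p = √(2mKE) = √(2 × 6.645 × 10⁻²⁷ × 3.797 × 10⁻¹⁶) = 2.246 × 10⁻²¹ kg·m/s.
λ = h/p = 6.626 × 10⁻³⁴ / 2.246 × 10⁻²¹ = 2.95 × 10⁻¹³ m = 295 fm.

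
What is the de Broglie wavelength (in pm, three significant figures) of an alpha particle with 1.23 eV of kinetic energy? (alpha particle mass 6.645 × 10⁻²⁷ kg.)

λ = 12.9 pm

KE = 1.23 eV = 1.970 × 10⁻¹⁹ J.
p = √(2mKE) = √(2 × 6.645 × 10⁻²⁷ × 1.970 × 10⁻¹⁹) = 5.117 × 10⁻²³ kg·m/s.
λ = h/p = 6.626 × 10⁻³⁴ / 5.117 × 10⁻²³ = 1.29 × 10⁻¹¹ m = 12.9 pm.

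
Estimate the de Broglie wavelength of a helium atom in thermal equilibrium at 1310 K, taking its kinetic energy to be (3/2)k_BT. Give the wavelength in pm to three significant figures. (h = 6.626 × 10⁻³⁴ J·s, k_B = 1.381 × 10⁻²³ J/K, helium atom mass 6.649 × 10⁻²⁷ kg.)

KE = (3/2)k_BT = 1.5 × 1.381 × 10⁻²³ × 1310 = 2.714 × 10⁻²⁰ J.
p = √(2mKE) = √(2 × 6.649 × 10⁻²⁷ × 2.714 × 10⁻²⁰) = 1.900 × 10⁻²³ kg·m/s.
λ = h/p = 3.49 × 10⁻¹¹ m = 34.9 pm.

λ = 34.9 pm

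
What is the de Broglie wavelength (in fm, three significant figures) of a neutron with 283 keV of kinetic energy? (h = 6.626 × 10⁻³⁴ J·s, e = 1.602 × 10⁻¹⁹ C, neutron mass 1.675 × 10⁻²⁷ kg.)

KE = 283 keV = 4.534 × 10⁻¹⁴ J.
p = √(2mKE) = √(2 × 1.675 × 10⁻²⁷ × 4.534 × 10⁻¹⁴) = 1.232 × 10⁻²⁰ kg·m/s.
λ = h/p = 6.626 × 10⁻³⁴ / 1.232 × 10⁻²⁰ = 5.38 × 10⁻¹⁴ m = 53.8 fm.

λ = 53.8 fm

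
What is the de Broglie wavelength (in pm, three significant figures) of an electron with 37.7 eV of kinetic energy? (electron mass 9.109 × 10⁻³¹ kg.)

KE = 37.7 eV = 6.040 × 10⁻¹⁸ J.
p = √(2mKE) = √(2 × 9.109 × 10⁻³¹ × 6.040 × 10⁻¹⁸) = 3.317 × 10⁻²⁴ kg·m/s.
λ = h/p = 6.626 × 10⁻³⁴ / 3.317 × 10⁻²⁴ = 2.00 × 10⁻¹⁰ m = 200 pm.

λ = 200 pm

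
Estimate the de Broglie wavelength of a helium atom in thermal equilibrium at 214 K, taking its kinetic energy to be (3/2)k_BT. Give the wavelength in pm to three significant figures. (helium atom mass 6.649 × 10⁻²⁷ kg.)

KE = (3/2)k_BT = 1.5 × 1.381 × 10⁻²³ × 214 = 4.433 × 10⁻²¹ J.
p = √(2mKE) = √(2 × 6.649 × 10⁻²⁷ × 4.433 × 10⁻²¹) = 7.678 × 10⁻²⁴ kg·m/s.
λ = h/p = 8.63 × 10⁻¹¹ m = 86.3 pm.

λ = 86.3 pm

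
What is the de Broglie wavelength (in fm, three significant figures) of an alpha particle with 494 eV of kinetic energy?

KE = 494 eV = 7.914 × 10⁻¹⁷ J.
p = √(2mKE) = √(2 × 6.645 × 10⁻²⁷ × 7.914 × 10⁻¹⁷) = 1.026 × 10⁻²¹ kg·m/s.
λ = h/p = 6.626 × 10⁻³⁴ / 1.026 × 10⁻²¹ = 6.46 × 10⁻¹³ m = 646 fm.

λ = 646 fm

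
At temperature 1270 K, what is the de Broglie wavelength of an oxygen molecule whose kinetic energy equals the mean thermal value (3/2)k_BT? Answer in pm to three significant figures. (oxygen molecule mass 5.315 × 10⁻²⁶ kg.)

KE = (3/2)k_BT = 1.5 × 1.381 × 10⁻²³ × 1270 = 2.631 × 10⁻²⁰ J.
p = √(2mKE) = √(2 × 5.315 × 10⁻²⁶ × 2.631 × 10⁻²⁰) = 5.288 × 10⁻²³ kg·m/s.
λ = h/p = 1.25 × 10⁻¹¹ m = 12.5 pm.

λ = 12.5 pm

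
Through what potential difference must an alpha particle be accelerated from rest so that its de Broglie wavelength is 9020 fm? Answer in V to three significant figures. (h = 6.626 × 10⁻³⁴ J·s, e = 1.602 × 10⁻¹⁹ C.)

V = 1.27 V

p = h/λ = 6.626 × 10⁻³⁴ / 9.020 × 10⁻¹² = 7.346 × 10⁻²³ kg·m/s.
KE = p²/(2m) = 4.060 × 10⁻¹⁹ J.
V = KE/2e = 4.060 × 10⁻¹⁹ / (2 × 1.602 × 10⁻¹⁹) = 1.27 V.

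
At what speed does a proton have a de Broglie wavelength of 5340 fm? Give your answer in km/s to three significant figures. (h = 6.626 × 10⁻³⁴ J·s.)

p = h/λ = 6.626 × 10⁻³⁴ / 5.340 × 10⁻¹² = 1.241 × 10⁻²² kg·m/s.
v = p/m = 1.241 × 10⁻²² / 1.673 × 10⁻²⁷ = 7.42 × 10⁴ m/s = 74.2 km/s.

v = 74.2 km/s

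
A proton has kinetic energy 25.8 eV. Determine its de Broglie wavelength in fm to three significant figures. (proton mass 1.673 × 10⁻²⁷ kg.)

KE = 25.8 eV = 4.133 × 10⁻¹⁸ J.
p = √(2mKE) = √(2 × 1.673 × 10⁻²⁷ × 4.133 × 10⁻¹⁸) = 1.176 × 10⁻²² kg·m/s.
λ = h/p = 6.626 × 10⁻³⁴ / 1.176 × 10⁻²² = 5.63 × 10⁻¹² m = 5630 fm.

λ = 5630 fm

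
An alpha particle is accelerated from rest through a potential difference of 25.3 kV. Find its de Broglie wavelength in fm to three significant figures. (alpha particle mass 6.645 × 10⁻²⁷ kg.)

KE = 2eV = 2 × 1.602 × 10⁻¹⁹ × 2.530 × 10⁴ = 8.106 × 10⁻¹⁵ J.
p = √(2mKE) = √(2 × 6.645 × 10⁻²⁷ × 8.106 × 10⁻¹⁵) = 1.038 × 10⁻²⁰ kg·m/s.
λ = h/p = 6.626 × 10⁻³⁴ / 1.038 × 10⁻²⁰ = 6.38 × 10⁻¹⁴ m = 63.8 fm.

λ = 63.8 fm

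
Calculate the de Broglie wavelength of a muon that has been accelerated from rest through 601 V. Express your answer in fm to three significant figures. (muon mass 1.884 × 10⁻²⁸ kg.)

λ = 3480 fm

KE = eV = 1.602 × 10⁻¹⁹ × 601.0 = 9.628 × 10⁻¹⁷ J.
p = √(2mKE) = √(2 × 1.884 × 10⁻²⁸ × 9.628 × 10⁻¹⁷) = 1.905 × 10⁻²² kg·m/s.
λ = h/p = 6.626 × 10⁻³⁴ / 1.905 × 10⁻²² = 3.48 × 10⁻¹² m = 3480 fm.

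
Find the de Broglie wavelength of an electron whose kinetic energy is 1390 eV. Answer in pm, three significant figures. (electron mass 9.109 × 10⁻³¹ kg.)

KE = 1390 eV = 2.227 × 10⁻¹⁶ J.
p = √(2mKE) = √(2 × 9.109 × 10⁻³¹ × 2.227 × 10⁻¹⁶) = 2.014 × 10⁻²³ kg·m/s.
λ = h/p = 6.626 × 10⁻³⁴ / 2.014 × 10⁻²³ = 3.29 × 10⁻¹¹ m = 32.9 pm.

λ = 32.9 pm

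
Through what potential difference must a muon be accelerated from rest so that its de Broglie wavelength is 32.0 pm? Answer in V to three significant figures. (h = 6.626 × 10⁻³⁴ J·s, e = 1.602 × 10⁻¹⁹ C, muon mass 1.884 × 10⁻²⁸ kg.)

p = h/λ = 6.626 × 10⁻³⁴ / 3.200 × 10⁻¹¹ = 2.071 × 10⁻²³ kg·m/s.
KE = p²/(2m) = 1.138 × 10⁻¹⁸ J.
V = KE/e = 1.138 × 10⁻¹⁸ / (1.602 × 10⁻¹⁹) = 7.10 V.

V = 7.10 V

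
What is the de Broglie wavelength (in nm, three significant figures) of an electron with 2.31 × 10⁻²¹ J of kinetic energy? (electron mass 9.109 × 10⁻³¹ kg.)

λ = 10.2 nm

p = √(2mKE) = √(2 × 9.109 × 10⁻³¹ × 2.310 × 10⁻²¹) = 6.487 × 10⁻²⁶ kg·m/s.
λ = h/p = 6.626 × 10⁻³⁴ / 6.487 × 10⁻²⁶ = 1.02 × 10⁻⁸ m = 10.2 nm.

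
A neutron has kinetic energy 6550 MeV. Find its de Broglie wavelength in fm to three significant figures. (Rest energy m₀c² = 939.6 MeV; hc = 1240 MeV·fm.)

λ = 0.167 fm

Total energy E = KE + m₀c² = 6550 + 939.6 = 7489.6 MeV.
(pc)² = E² − (m₀c²)² = (7489.6)² − (939.6)² = 5.521 × 10⁷ MeV², so pc = 7430 MeV.
λ = hc/(pc) = 1240 MeV·fm / 7430 MeV = 0.167 fm.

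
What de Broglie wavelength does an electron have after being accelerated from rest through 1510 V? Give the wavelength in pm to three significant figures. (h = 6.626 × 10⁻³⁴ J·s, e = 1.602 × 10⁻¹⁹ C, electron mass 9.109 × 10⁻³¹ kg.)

KE = eV = 1.602 × 10⁻¹⁹ × 1510 = 2.419 × 10⁻¹⁶ J.
p = √(2mKE) = √(2 × 9.109 × 10⁻³¹ × 2.419 × 10⁻¹⁶) = 2.099 × 10⁻²³ kg·m/s.
λ = h/p = 6.626 × 10⁻³⁴ / 2.099 × 10⁻²³ = 3.16 × 10⁻¹¹ m = 31.6 pm.

λ = 31.6 pm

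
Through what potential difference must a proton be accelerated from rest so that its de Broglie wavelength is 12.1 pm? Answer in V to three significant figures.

p = h/λ = 6.626 × 10⁻³⁴ / 1.210 × 10⁻¹¹ = 5.476 × 10⁻²³ kg·m/s.
KE = p²/(2m) = 8.962 × 10⁻¹⁹ J.
V = KE/e = 8.962 × 10⁻¹⁹ / (1.602 × 10⁻¹⁹) = 5.59 V.

V = 5.59 V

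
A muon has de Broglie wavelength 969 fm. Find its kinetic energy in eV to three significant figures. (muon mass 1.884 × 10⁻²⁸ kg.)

p = h/λ = 6.626 × 10⁻³⁴ / 9.690 × 10⁻¹³ = 6.838 × 10⁻²² kg·m/s.
KE = p²/(2m) = (6.838 × 10⁻²²)² / (2 × 1.884 × 10⁻²⁸) = 1.241 × 10⁻¹⁵ J = 7750 eV.

KE = 7750 eV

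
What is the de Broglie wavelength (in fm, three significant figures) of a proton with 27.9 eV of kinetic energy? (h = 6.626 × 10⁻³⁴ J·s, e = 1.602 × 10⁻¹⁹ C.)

KE = 27.9 eV = 4.470 × 10⁻¹⁸ J.
p = √(2mKE) = √(2 × 1.673 × 10⁻²⁷ × 4.470 × 10⁻¹⁸) = 1.223 × 10⁻²² kg·m/s.
λ = h/p = 6.626 × 10⁻³⁴ / 1.223 × 10⁻²² = 5.42 × 10⁻¹² m = 5420 fm.

λ = 5420 fm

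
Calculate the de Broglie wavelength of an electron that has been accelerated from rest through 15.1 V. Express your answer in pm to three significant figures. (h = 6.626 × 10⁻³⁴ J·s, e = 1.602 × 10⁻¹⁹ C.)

λ = 316 pm

KE = eV = 1.602 × 10⁻¹⁹ × 15.10 = 2.419 × 10⁻¹⁸ J.
p = √(2mKE) = √(2 × 9.109 × 10⁻³¹ × 2.419 × 10⁻¹⁸) = 2.099 × 10⁻²⁴ kg·m/s.
λ = h/p = 6.626 × 10⁻³⁴ / 2.099 × 10⁻²⁴ = 3.16 × 10⁻¹⁰ m = 316 pm.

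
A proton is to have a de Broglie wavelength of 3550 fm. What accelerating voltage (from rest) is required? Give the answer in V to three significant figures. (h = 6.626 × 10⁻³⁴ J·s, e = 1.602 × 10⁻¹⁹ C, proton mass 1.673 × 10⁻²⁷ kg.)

p = h/λ = 6.626 × 10⁻³⁴ / 3.550 × 10⁻¹² = 1.866 × 10⁻²² kg·m/s.
KE = p²/(2m) = 1.041 × 10⁻¹⁷ J.
V = KE/e = 1.041 × 10⁻¹⁷ / (1.602 × 10⁻¹⁹) = 65.0 V.

V = 65.0 V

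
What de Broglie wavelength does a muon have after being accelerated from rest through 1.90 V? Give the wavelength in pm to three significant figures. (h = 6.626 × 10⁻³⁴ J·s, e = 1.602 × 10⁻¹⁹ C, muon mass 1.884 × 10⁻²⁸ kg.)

λ = 61.9 pm

KE = eV = 1.602 × 10⁻¹⁹ × 1.900 = 3.044 × 10⁻¹⁹ J.
p = √(2mKE) = √(2 × 1.884 × 10⁻²⁸ × 3.044 × 10⁻¹⁹) = 1.071 × 10⁻²³ kg·m/s.
λ = h/p = 6.626 × 10⁻³⁴ / 1.071 × 10⁻²³ = 6.19 × 10⁻¹¹ m = 61.9 pm.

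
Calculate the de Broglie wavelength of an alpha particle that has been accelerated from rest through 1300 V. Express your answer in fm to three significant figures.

KE = 2eV = 2 × 1.602 × 10⁻¹⁹ × 1300 = 4.165 × 10⁻¹⁶ J.
p = √(2mKE) = √(2 × 6.645 × 10⁻²⁷ × 4.165 × 10⁻¹⁶) = 2.353 × 10⁻²¹ kg·m/s.
λ = h/p = 6.626 × 10⁻³⁴ / 2.353 × 10⁻²¹ = 2.82 × 10⁻¹³ m = 282 fm.

λ = 282 fm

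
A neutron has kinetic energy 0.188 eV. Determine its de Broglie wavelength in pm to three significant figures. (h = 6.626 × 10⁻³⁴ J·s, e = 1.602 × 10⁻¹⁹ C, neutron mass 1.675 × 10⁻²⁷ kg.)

λ = 66.0 pm

KE = 0.188 eV = 3.012 × 10⁻²⁰ J.
p = √(2mKE) = √(2 × 1.675 × 10⁻²⁷ × 3.012 × 10⁻²⁰) = 1.004 × 10⁻²³ kg·m/s.
λ = h/p = 6.626 × 10⁻³⁴ / 1.004 × 10⁻²³ = 6.60 × 10⁻¹¹ m = 66.0 pm.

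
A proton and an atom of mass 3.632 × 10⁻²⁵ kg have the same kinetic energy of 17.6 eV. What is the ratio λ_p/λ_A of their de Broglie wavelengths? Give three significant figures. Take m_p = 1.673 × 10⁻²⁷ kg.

λ_p/λ_A = 14.7

At fixed KE, p = √(2mKE) so λ = h/p ∝ 1/√m.
λ_p/λ_A = √(m_A/m_p) = √(3.632 × 10⁻²⁵/1.673 × 10⁻²⁷) = √(217.1) = 14.7.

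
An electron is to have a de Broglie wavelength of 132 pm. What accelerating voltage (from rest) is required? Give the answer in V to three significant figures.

V = 86.3 V

p = h/λ = 6.626 × 10⁻³⁴ / 1.320 × 10⁻¹⁰ = 5.020 × 10⁻²⁴ kg·m/s.
KE = p²/(2m) = 1.383 × 10⁻¹⁷ J.
V = KE/e = 1.383 × 10⁻¹⁷ / (1.602 × 10⁻¹⁹) = 86.3 V.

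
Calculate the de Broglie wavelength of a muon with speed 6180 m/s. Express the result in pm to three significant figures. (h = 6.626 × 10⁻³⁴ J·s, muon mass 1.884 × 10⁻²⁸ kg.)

p = mv = 1.884 × 10⁻²⁸ × 6180 = 1.164 × 10⁻²⁴ kg·m/s.
λ = h/p = 6.626 × 10⁻³⁴ / 1.164 × 10⁻²⁴ = 5.69 × 10⁻¹⁰ m = 569 pm.

λ = 569 pm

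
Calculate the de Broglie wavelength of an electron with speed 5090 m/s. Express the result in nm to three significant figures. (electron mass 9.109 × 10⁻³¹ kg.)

λ = 143 nm

p = mv = 9.109 × 10⁻³¹ × 5090 = 4.636 × 10⁻²⁷ kg·m/s.
λ = h/p = 6.626 × 10⁻³⁴ / 4.636 × 10⁻²⁷ = 1.43 × 10⁻⁷ m = 143 nm.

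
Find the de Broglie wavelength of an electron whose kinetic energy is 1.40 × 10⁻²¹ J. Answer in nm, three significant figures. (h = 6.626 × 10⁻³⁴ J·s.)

λ = 13.1 nm

p = √(2mKE) = √(2 × 9.109 × 10⁻³¹ × 1.400 × 10⁻²¹) = 5.050 × 10⁻²⁶ kg·m/s.
λ = h/p = 6.626 × 10⁻³⁴ / 5.050 × 10⁻²⁶ = 1.31 × 10⁻⁸ m = 13.1 nm.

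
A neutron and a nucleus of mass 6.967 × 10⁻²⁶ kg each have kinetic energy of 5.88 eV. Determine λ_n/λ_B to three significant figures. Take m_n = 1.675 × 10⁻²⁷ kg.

At fixed KE, p = √(2mKE) so λ = h/p ∝ 1/√m.
λ_n/λ_B = √(m_B/m_n) = √(6.967 × 10⁻²⁶/1.675 × 10⁻²⁷) = √(41.59) = 6.45.

λ_n/λ_B = 6.45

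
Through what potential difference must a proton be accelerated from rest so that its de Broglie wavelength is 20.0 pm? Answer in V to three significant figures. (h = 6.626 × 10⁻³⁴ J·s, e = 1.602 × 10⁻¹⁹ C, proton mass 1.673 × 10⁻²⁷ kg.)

p = h/λ = 6.626 × 10⁻³⁴ / 2.000 × 10⁻¹¹ = 3.313 × 10⁻²³ kg·m/s.
KE = p²/(2m) = 3.280 × 10⁻¹⁹ J.
V = KE/e = 3.280 × 10⁻¹⁹ / (1.602 × 10⁻¹⁹) = 2.05 V.

V = 2.05 V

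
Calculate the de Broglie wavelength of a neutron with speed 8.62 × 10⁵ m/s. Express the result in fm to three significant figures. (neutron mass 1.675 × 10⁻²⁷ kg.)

p = mv = 1.675 × 10⁻²⁷ × 8.62 × 10⁵ = 1.444 × 10⁻²¹ kg·m/s.
λ = h/p = 6.626 × 10⁻³⁴ / 1.444 × 10⁻²¹ = 4.59 × 10⁻¹³ m = 459 fm.

λ = 459 fm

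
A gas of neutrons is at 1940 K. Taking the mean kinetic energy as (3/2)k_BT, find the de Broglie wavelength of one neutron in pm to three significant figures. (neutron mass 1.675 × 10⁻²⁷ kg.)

KE = (3/2)k_BT = 1.5 × 1.381 × 10⁻²³ × 1940 = 4.019 × 10⁻²⁰ J.
p = √(2mKE) = √(2 × 1.675 × 10⁻²⁷ × 4.019 × 10⁻²⁰) = 1.160 × 10⁻²³ kg·m/s.
λ = h/p = 5.71 × 10⁻¹¹ m = 57.1 pm.

λ = 57.1 pm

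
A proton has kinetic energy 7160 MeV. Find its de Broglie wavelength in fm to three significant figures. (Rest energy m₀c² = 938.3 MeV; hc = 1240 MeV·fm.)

Total energy E = KE + m₀c² = 7160 + 938.3 = 8098.3 MeV.
(pc)² = E² − (m₀c²)² = (8098.3)² − (938.3)² = 6.470 × 10⁷ MeV², so pc = 8044 MeV.
λ = hc/(pc) = 1240 MeV·fm / 8044 MeV = 0.154 fm.

λ = 0.154 fm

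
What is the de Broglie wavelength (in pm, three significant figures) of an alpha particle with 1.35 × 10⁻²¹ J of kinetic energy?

p = √(2mKE) = √(2 × 6.645 × 10⁻²⁷ × 1.350 × 10⁻²¹) = 4.236 × 10⁻²⁴ kg·m/s.
λ = h/p = 6.626 × 10⁻³⁴ / 4.236 × 10⁻²⁴ = 1.56 × 10⁻¹⁰ m = 156 pm.

λ = 156 pm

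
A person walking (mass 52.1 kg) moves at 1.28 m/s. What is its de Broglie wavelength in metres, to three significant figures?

λ = 9.94 × 10⁻³⁶ m

p = mv = 52.1 × 1.28 = 6.669 × 10¹ kg·m/s.
λ = h/p = 6.626 × 10⁻³⁴ / 6.669 × 10¹ = 9.94 × 10⁻³⁶ m.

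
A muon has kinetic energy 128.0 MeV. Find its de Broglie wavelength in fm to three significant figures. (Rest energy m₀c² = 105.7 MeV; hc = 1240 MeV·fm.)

λ = 5.95 fm

Total energy E = KE + m₀c² = 128.0 + 105.7 = 233.7 MeV.
(pc)² = E² − (m₀c²)² = (233.7)² − (105.7)² = 4.344 × 10⁴ MeV², so pc = 208.4 MeV.
λ = hc/(pc) = 1240 MeV·fm / 208.4 MeV = 5.95 fm.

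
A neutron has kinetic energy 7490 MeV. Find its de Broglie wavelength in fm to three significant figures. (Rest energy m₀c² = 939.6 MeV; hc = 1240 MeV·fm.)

λ = 0.148 fm

Total energy E = KE + m₀c² = 7490 + 939.6 = 8429.6 MeV.
(pc)² = E² − (m₀c²)² = (8429.6)² − (939.6)² = 7.018 × 10⁷ MeV², so pc = 8377 MeV.
λ = hc/(pc) = 1240 MeV·fm / 8377 MeV = 0.148 fm.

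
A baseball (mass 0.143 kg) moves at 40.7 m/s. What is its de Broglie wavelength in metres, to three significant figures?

λ = 1.14 × 10⁻³⁴ m

p = mv = 0.143 × 40.7 = 5.820 kg·m/s.
λ = h/p = 6.626 × 10⁻³⁴ / 5.820 = 1.14 × 10⁻³⁴ m.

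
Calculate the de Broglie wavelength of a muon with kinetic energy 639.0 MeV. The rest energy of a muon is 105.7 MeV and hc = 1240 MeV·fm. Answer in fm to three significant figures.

λ = 1.68 fm

Total energy E = KE + m₀c² = 639.0 + 105.7 = 744.7 MeV.
(pc)² = E² − (m₀c²)² = (744.7)² − (105.7)² = 5.434 × 10⁵ MeV², so pc = 737.2 MeV.
λ = hc/(pc) = 1240 MeV·fm / 737.2 MeV = 1.68 fm.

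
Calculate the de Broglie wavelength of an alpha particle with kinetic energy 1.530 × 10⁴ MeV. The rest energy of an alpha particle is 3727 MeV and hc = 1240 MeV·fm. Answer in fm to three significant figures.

Total energy E = KE + m₀c² = 1.530 × 10⁴ + 3727 = 19027 MeV.
(pc)² = E² − (m₀c²)² = (19027)² − (3727)² = 3.481 × 10⁸ MeV², so pc = 1.866 × 10⁴ MeV.
λ = hc/(pc) = 1240 MeV·fm / 1.866 × 10⁴ MeV = 0.0665 fm.

λ = 0.0665 fm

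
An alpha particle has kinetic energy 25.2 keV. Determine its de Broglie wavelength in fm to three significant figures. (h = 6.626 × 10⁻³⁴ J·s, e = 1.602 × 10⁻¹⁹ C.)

KE = 25.2 keV = 4.037 × 10⁻¹⁵ J.
p = √(2mKE) = √(2 × 6.645 × 10⁻²⁷ × 4.037 × 10⁻¹⁵) = 7.325 × 10⁻²¹ kg·m/s.
λ = h/p = 6.626 × 10⁻³⁴ / 7.325 × 10⁻²¹ = 9.05 × 10⁻¹⁴ m = 90.5 fm.

λ = 90.5 fm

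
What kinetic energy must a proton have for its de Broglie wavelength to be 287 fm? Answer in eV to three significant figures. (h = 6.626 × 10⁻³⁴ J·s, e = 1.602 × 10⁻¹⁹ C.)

KE = 9940 eV

p = h/λ = 6.626 × 10⁻³⁴ / 2.870 × 10⁻¹³ = 2.309 × 10⁻²¹ kg·m/s.
KE = p²/(2m) = (2.309 × 10⁻²¹)² / (2 × 1.673 × 10⁻²⁷) = 1.593 × 10⁻¹⁵ J = 9940 eV.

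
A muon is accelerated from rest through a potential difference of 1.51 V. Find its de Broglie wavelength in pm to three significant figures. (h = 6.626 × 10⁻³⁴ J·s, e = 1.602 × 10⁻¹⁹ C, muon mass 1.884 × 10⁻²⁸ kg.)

KE = eV = 1.602 × 10⁻¹⁹ × 1.510 = 2.419 × 10⁻¹⁹ J.
p = √(2mKE) = √(2 × 1.884 × 10⁻²⁸ × 2.419 × 10⁻¹⁹) = 9.547 × 10⁻²⁴ kg·m/s.
λ = h/p = 6.626 × 10⁻³⁴ / 9.547 × 10⁻²⁴ = 6.94 × 10⁻¹¹ m = 69.4 pm.

λ = 69.4 pm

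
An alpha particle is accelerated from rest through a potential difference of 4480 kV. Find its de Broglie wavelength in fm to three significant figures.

λ = 4.80 fm

KE = 2eV = 2 × 1.602 × 10⁻¹⁹ × 4.480 × 10⁶ = 1.435 × 10⁻¹² J.
p = √(2mKE) = √(2 × 6.645 × 10⁻²⁷ × 1.435 × 10⁻¹²) = 1.381 × 10⁻¹⁹ kg·m/s.
λ = h/p = 6.626 × 10⁻³⁴ / 1.381 × 10⁻¹⁹ = 4.80 × 10⁻¹⁵ m = 4.80 fm.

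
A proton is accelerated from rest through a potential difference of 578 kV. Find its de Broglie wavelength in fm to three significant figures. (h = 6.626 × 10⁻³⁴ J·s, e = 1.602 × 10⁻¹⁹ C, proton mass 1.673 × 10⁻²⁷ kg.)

λ = 37.6 fm

KE = eV = 1.602 × 10⁻¹⁹ × 5.780 × 10⁵ = 9.260 × 10⁻¹⁴ J.
p = √(2mKE) = √(2 × 1.673 × 10⁻²⁷ × 9.260 × 10⁻¹⁴) = 1.760 × 10⁻²⁰ kg·m/s.
λ = h/p = 6.626 × 10⁻³⁴ / 1.760 × 10⁻²⁰ = 3.76 × 10⁻¹⁴ m = 37.6 fm.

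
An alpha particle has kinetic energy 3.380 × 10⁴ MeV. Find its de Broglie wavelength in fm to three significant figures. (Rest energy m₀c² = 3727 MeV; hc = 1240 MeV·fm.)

Total energy E = KE + m₀c² = 3.380 × 10⁴ + 3727 = 37527 MeV.
(pc)² = E² − (m₀c²)² = (37527)² − (3727)² = 1.394 × 10⁹ MeV², so pc = 3.734 × 10⁴ MeV.
λ = hc/(pc) = 1240 MeV·fm / 3.734 × 10⁴ MeV = 0.0332 fm.

λ = 0.0332 fm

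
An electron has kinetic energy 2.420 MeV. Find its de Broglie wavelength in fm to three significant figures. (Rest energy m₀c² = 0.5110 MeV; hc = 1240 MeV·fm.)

λ = 430 fm

Total energy E = KE + m₀c² = 2.420 + 0.5110 = 2.9310 MeV.
(pc)² = E² − (m₀c²)² = (2.9310)² − (0.5110)² = 8.330 MeV², so pc = 2.886 MeV.
λ = hc/(pc) = 1240 MeV·fm / 2.886 MeV = 430 fm.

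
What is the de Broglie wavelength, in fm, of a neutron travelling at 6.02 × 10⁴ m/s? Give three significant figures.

λ = 6570 fm

p = mv = 1.675 × 10⁻²⁷ × 6.02 × 10⁴ = 1.008 × 10⁻²² kg·m/s.
λ = h/p = 6.626 × 10⁻³⁴ / 1.008 × 10⁻²² = 6.57 × 10⁻¹² m = 6570 fm.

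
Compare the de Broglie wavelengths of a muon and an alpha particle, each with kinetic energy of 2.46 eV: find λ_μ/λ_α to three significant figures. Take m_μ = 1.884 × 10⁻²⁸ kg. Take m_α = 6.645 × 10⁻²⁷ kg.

At fixed KE, p = √(2mKE) so λ = h/p ∝ 1/√m.
λ_μ/λ_α = √(m_α/m_μ) = √(6.645 × 10⁻²⁷/1.884 × 10⁻²⁸) = √(35.27) = 5.94.

λ_μ/λ_α = 5.94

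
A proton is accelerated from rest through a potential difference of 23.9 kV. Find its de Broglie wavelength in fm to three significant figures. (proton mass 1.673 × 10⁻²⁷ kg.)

KE = eV = 1.602 × 10⁻¹⁹ × 2.390 × 10⁴ = 3.829 × 10⁻¹⁵ J.
p = √(2mKE) = √(2 × 1.673 × 10⁻²⁷ × 3.829 × 10⁻¹⁵) = 3.579 × 10⁻²¹ kg·m/s.
λ = h/p = 6.626 × 10⁻³⁴ / 3.579 × 10⁻²¹ = 1.85 × 10⁻¹³ m = 185 fm.

λ = 185 fm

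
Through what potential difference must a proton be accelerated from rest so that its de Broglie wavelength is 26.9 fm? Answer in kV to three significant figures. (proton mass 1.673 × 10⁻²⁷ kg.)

p = h/λ = 6.626 × 10⁻³⁴ / 2.690 × 10⁻¹⁴ = 2.463 × 10⁻²⁰ kg·m/s.
KE = p²/(2m) = 1.813 × 10⁻¹³ J.
V = KE/e = 1.813 × 10⁻¹³ / (1.602 × 10⁻¹⁹) = 1130 kV.

V = 1130 kV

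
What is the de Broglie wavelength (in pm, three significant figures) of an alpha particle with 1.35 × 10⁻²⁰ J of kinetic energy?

λ = 49.5 pm

p = √(2mKE) = √(2 × 6.645 × 10⁻²⁷ × 1.350 × 10⁻²⁰) = 1.339 × 10⁻²³ kg·m/s.
λ = h/p = 6.626 × 10⁻³⁴ / 1.339 × 10⁻²³ = 4.95 × 10⁻¹¹ m = 49.5 pm.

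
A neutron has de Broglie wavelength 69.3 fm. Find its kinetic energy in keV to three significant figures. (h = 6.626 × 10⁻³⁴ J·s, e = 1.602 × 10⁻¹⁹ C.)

KE = 170 keV

p = h/λ = 6.626 × 10⁻³⁴ / 6.930 × 10⁻¹⁴ = 9.561 × 10⁻²¹ kg·m/s.
KE = p²/(2m) = (9.561 × 10⁻²¹)² / (2 × 1.675 × 10⁻²⁷) = 2.729 × 10⁻¹⁴ J = 170 keV.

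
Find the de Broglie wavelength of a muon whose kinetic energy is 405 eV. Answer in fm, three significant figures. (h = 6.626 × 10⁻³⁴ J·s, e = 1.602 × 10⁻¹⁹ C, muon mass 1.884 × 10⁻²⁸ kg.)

λ = 4240 fm

KE = 405 eV = 6.488 × 10⁻¹⁷ J.
p = √(2mKE) = √(2 × 1.884 × 10⁻²⁸ × 6.488 × 10⁻¹⁷) = 1.564 × 10⁻²² kg·m/s.
λ = h/p = 6.626 × 10⁻³⁴ / 1.564 × 10⁻²² = 4.24 × 10⁻¹² m = 4240 fm.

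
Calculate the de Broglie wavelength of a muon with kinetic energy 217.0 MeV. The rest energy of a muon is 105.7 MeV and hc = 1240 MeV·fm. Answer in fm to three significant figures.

Total energy E = KE + m₀c² = 217.0 + 105.7 = 322.7 MeV.
(pc)² = E² − (m₀c²)² = (322.7)² − (105.7)² = 9.296 × 10⁴ MeV², so pc = 304.9 MeV.
λ = hc/(pc) = 1240 MeV·fm / 304.9 MeV = 4.07 fm.

λ = 4.07 fm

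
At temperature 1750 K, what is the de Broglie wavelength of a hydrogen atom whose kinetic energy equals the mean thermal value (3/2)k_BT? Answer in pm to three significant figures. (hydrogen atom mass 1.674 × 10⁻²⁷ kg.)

KE = (3/2)k_BT = 1.5 × 1.381 × 10⁻²³ × 1750 = 3.625 × 10⁻²⁰ J.
p = √(2mKE) = √(2 × 1.674 × 10⁻²⁷ × 3.625 × 10⁻²⁰) = 1.102 × 10⁻²³ kg·m/s.
λ = h/p = 6.01 × 10⁻¹¹ m = 60.1 pm.

λ = 60.1 pm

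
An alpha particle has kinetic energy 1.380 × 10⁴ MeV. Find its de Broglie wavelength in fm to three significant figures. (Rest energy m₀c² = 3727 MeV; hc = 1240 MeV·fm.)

λ = 0.0724 fm

Total energy E = KE + m₀c² = 1.380 × 10⁴ + 3727 = 17527 MeV.
(pc)² = E² − (m₀c²)² = (17527)² − (3727)² = 2.933 × 10⁸ MeV², so pc = 1.713 × 10⁴ MeV.
λ = hc/(pc) = 1240 MeV·fm / 1.713 × 10⁴ MeV = 0.0724 fm.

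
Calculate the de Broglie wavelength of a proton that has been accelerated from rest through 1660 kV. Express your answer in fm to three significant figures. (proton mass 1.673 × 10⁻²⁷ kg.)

λ = 22.2 fm

KE = eV = 1.602 × 10⁻¹⁹ × 1.660 × 10⁶ = 2.659 × 10⁻¹³ J.
p = √(2mKE) = √(2 × 1.673 × 10⁻²⁷ × 2.659 × 10⁻¹³) = 2.983 × 10⁻²⁰ kg·m/s.
λ = h/p = 6.626 × 10⁻³⁴ / 2.983 × 10⁻²⁰ = 2.22 × 10⁻¹⁴ m = 22.2 fm.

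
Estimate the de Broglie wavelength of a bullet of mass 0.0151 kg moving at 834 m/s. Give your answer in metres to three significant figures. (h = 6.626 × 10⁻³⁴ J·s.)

p = mv = 0.0151 × 834 = 1.259 × 10¹ kg·m/s.
λ = h/p = 6.626 × 10⁻³⁴ / 1.259 × 10¹ = 5.26 × 10⁻³⁵ m.

λ = 5.26 × 10⁻³⁵ m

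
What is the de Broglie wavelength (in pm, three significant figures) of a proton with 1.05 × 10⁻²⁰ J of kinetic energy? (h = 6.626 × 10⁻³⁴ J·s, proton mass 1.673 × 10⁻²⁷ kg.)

λ = 112 pm

p = √(2mKE) = √(2 × 1.673 × 10⁻²⁷ × 1.050 × 10⁻²⁰) = 5.927 × 10⁻²⁴ kg·m/s.
λ = h/p = 6.626 × 10⁻³⁴ / 5.927 × 10⁻²⁴ = 1.12 × 10⁻¹⁰ m = 112 pm.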